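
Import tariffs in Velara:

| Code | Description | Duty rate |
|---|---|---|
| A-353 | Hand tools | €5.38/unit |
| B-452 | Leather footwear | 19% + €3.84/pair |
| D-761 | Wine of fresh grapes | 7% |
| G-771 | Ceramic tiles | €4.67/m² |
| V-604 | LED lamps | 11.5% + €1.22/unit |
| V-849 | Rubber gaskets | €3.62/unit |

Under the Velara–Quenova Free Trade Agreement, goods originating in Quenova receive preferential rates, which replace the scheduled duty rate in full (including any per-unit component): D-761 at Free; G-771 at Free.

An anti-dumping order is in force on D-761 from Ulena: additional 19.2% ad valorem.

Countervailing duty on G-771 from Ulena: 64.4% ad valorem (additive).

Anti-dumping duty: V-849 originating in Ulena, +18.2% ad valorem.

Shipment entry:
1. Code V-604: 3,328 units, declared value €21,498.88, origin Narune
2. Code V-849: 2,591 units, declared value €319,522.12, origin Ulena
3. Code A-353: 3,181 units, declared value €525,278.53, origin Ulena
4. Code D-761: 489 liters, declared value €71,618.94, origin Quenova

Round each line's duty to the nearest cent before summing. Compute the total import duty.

€91,178.76

Line 1 (V-604, Narune, 3,328 units, €21,498.88):
Base rate for V-604 is 11.5% + €1.22/unit.
Duty = €21,498.88 × 11.5% + 3,328 × €1.22 = €6,532.53.
Line 2 (V-849, Ulena, 2,591 units, €319,522.12):
Base rate for V-849 is €3.62/unit.
Additional duty on V-849 from Ulena: +18.2% ad valorem. Applied ad valorem rate = 18.2%.
Duty = €319,522.12 × 18.2% + 2,591 × €3.62 = €67,532.45.
Line 3 (A-353, Ulena, 3,181 units, €525,278.53):
Base rate for A-353 is €5.38/unit.
Duty = 3,181 × €5.38 = €17,113.78.
Line 4 (D-761, Quenova, 489 liters, €71,618.94):
Base rate for D-761 is 7%.
Origin Quenova qualifies under the Velara–Quenova agreement and D-761 is covered: preferential rate Free applies instead.
The additional-duty order on D-761 targets Ulena, not Quenova; it does not apply.
Duty = €71,618.94 × 0% = €0.00.
Total = €6,532.53 + €67,532.45 + €17,113.78 + €0.00 = €91,178.76.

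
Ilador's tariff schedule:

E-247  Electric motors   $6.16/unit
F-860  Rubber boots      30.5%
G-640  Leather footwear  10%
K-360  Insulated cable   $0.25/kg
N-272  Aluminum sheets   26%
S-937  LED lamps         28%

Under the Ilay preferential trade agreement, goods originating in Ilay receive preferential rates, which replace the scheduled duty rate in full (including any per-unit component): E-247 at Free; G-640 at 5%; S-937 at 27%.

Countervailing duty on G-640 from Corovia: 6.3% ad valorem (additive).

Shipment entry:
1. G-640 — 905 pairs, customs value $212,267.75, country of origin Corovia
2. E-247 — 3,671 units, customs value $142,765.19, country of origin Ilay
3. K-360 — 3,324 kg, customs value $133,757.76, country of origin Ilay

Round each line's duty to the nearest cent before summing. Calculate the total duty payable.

$35,430.64

Line 1 (G-640, Corovia, 905 pairs, $212,267.75):
Base rate for G-640 is 10%.
G-640 has an FTA preferential rate, but origin Corovia is not Ilay; base rate stands.
Additional duty on G-640 from Corovia: +6.3%. Applied ad valorem rate: 10% + 6.3% = 16.3%.
Duty = $212,267.75 × 16.3% = $34,599.64.
Line 2 (E-247, Ilay, 3,671 units, $142,765.19):
Base rate for E-247 is $6.16/unit.
Origin Ilay qualifies under the Ilador–Ilay agreement and E-247 is covered: preferential rate Free applies instead.
Duty = $142,765.19 × 0% = $0.00.
Line 3 (K-360, Ilay, 3,324 kg, $133,757.76):
Base rate for K-360 is $0.25/kg.
Origin Ilay is the FTA partner but K-360 is not on the preference list; base rate stands.
Duty = 3,324 × $0.25 = $831.00.
Total = $34,599.64 + $0.00 + $831.00 = $35,430.64.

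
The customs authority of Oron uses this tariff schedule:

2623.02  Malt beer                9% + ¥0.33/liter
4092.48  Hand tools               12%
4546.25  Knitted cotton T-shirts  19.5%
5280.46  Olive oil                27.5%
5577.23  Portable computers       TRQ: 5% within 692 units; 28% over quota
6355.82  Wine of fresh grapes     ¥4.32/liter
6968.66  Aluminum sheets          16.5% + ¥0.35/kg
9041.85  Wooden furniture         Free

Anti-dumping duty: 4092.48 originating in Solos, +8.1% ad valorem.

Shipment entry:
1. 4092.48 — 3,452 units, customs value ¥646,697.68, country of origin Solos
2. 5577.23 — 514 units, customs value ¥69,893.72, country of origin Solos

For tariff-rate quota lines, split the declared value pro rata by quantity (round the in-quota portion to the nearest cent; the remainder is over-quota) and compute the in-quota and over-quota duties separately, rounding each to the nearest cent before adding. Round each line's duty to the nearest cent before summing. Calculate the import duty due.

Line 1 (4092.48, Solos, 3,452 units, ¥646,697.68):
Base rate for 4092.48 is 12%.
Additional duty on 4092.48 from Solos: +8.1%. Applied ad valorem rate: 12% + 8.1% = 20.1%.
Duty = ¥646,697.68 × 20.1% = ¥129,986.23.
Line 2 (5577.23, Solos, 514 units, ¥69,893.72):
Code 5577.23 is under a tariff-rate quota (threshold 692 units). Quantity 514 units is within the quota, so the in-quota rate 5% applies to the full value.
Duty = ¥69,893.72 × 5% = ¥3,494.69.
Total = ¥129,986.23 + ¥3,494.69 = ¥133,480.92.

¥133,480.92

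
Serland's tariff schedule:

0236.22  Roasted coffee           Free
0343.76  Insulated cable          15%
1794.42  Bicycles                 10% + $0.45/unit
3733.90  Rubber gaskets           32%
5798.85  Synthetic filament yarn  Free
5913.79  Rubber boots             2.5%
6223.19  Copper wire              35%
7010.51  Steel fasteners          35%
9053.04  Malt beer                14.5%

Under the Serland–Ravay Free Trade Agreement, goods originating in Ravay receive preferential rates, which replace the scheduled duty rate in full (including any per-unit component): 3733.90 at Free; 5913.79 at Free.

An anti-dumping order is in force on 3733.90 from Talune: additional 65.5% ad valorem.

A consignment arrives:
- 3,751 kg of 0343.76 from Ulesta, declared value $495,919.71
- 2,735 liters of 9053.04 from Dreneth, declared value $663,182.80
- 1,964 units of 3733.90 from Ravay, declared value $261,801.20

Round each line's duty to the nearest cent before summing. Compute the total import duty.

$170,549.47

Line 1 (0343.76, Ulesta, 3,751 kg, $495,919.71):
Base rate for 0343.76 is 15%.
Duty = $495,919.71 × 15% = $74,387.96.
Line 2 (9053.04, Dreneth, 2,735 liters, $663,182.80):
Base rate for 9053.04 is 14.5%.
Duty = $663,182.80 × 14.5% = $96,161.51.
Line 3 (3733.90, Ravay, 1,964 units, $261,801.20):
Base rate for 3733.90 is 32%.
Origin Ravay qualifies under the Serland–Ravay agreement and 3733.90 is covered: preferential rate Free applies instead.
The additional-duty order on 3733.90 targets Talune, not Ravay; it does not apply.
Duty = $261,801.20 × 0% = $0.00.
Total = $74,387.96 + $96,161.51 + $0.00 = $170,549.47.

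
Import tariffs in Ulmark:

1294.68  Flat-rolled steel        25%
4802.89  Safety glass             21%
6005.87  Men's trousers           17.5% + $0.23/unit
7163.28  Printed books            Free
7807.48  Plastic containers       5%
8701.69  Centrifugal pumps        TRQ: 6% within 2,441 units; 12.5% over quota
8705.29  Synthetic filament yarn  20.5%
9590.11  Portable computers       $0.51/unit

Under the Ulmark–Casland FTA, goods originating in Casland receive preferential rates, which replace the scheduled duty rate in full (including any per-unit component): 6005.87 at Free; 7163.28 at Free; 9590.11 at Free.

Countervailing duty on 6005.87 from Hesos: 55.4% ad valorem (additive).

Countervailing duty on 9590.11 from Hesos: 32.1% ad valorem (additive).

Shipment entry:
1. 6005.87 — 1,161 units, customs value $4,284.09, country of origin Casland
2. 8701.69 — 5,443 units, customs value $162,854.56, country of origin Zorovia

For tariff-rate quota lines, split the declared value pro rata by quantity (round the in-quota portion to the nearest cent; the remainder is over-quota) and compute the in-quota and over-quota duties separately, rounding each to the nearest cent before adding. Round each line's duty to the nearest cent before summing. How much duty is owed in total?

Line 1 (6005.87, Casland, 1,161 units, $4,284.09):
Base rate for 6005.87 is 17.5% + $0.23/unit.
Origin Casland qualifies under the Ulmark–Casland agreement and 6005.87 is covered: preferential rate Free applies instead.
The additional-duty order on 6005.87 targets Hesos, not Casland; it does not apply.
Duty = $4,284.09 × 0% = $0.00.
Line 2 (8701.69, Zorovia, 5,443 units, $162,854.56):
Code 8701.69 is under a tariff-rate quota (threshold 2,441 units). In-quota: 2,441 units at 6%; over-quota: 3,002 units at 12.5%.
Pro-rata value split: in-quota = $162,854.56 × 2,441/5,443 = $73,034.72; over-quota = $162,854.56 − $73,034.72 = $89,819.84.
In-quota duty = $73,034.72 × 6% = $4,382.08. Over-quota duty = $89,819.84 × 12.5% = $11,227.48.
Line duty = $4,382.08 + $11,227.48 = $15,609.56.
Total = $0.00 + $15,609.56 = $15,609.56.

$15,609.56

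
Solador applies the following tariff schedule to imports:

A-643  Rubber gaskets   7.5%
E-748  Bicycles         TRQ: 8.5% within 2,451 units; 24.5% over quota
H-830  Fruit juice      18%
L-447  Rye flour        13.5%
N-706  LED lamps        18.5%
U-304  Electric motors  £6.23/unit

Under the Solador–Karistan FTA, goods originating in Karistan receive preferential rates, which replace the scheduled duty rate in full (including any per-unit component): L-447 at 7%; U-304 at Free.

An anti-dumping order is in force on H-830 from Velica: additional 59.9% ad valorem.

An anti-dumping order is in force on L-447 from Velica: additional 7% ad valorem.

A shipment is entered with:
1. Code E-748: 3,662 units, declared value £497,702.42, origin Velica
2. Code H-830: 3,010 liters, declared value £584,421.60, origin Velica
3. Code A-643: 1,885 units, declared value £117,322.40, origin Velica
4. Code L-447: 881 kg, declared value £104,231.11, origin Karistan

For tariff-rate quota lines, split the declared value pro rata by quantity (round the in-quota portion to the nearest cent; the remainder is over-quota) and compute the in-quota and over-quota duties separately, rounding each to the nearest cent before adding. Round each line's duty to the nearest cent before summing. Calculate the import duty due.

£539,998.42

Line 1 (E-748, Velica, 3,662 units, £497,702.42):
Code E-748 is under a tariff-rate quota (threshold 2,451 units). In-quota: 2,451 units at 8.5%; over-quota: 1,211 units at 24.5%.
Pro-rata value split: in-quota = £497,702.42 × 2,451/3,662 = £333,115.41; over-quota = £497,702.42 − £333,115.41 = £164,587.01.
In-quota duty = £333,115.41 × 8.5% = £28,314.81. Over-quota duty = £164,587.01 × 24.5% = £40,323.82.
Line duty = £28,314.81 + £40,323.82 = £68,638.63.
Line 2 (H-830, Velica, 3,010 liters, £584,421.60):
Base rate for H-830 is 18%.
Additional duty on H-830 from Velica: +59.9%. Applied ad valorem rate: 18% + 59.9% = 77.9%.
Duty = £584,421.60 × 77.9% = £455,264.43.
Line 3 (A-643, Velica, 1,885 units, £117,322.40):
Base rate for A-643 is 7.5%.
Duty = £117,322.40 × 7.5% = £8,799.18.
Line 4 (L-447, Karistan, 881 kg, £104,231.11):
Base rate for L-447 is 13.5%.
Origin Karistan qualifies under the Solador–Karistan agreement and L-447 is covered: preferential rate 7% applies instead.
The additional-duty order on L-447 targets Velica, not Karistan; it does not apply.
Duty = £104,231.11 × 7% = £7,296.18.
Total = £68,638.63 + £455,264.43 + £8,799.18 + £7,296.18 = £539,998.42.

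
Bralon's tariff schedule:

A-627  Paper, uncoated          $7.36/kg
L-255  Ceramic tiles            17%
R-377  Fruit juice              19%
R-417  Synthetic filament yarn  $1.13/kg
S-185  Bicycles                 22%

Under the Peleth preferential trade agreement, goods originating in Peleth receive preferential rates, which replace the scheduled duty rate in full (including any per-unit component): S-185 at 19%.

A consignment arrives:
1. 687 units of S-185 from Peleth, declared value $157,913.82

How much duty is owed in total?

$30,003.63

Line 1 (S-185, Peleth, 687 units, $157,913.82):
Base rate for S-185 is 22%.
Origin Peleth qualifies under the Bralon–Peleth agreement and S-185 is covered: preferential rate 19% applies instead.
Duty = $157,913.82 × 19% = $30,003.63.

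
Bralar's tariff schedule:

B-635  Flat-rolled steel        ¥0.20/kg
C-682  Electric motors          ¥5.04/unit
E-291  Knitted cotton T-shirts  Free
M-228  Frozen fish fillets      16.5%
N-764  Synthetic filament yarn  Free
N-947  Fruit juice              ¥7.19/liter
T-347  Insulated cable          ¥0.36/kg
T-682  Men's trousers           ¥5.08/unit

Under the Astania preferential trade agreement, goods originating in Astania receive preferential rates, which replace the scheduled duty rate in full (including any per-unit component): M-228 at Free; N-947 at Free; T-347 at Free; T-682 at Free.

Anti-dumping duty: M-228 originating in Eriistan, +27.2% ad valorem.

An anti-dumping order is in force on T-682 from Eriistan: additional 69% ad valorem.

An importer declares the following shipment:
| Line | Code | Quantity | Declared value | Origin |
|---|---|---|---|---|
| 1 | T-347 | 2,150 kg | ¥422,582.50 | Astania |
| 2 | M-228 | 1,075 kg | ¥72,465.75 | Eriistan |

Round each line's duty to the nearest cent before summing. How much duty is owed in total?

¥31,667.53

Line 1 (T-347, Astania, 2,150 kg, ¥422,582.50):
Base rate for T-347 is ¥0.36/kg.
Origin Astania qualifies under the Bralar–Astania agreement and T-347 is covered: preferential rate Free applies instead.
Duty = ¥422,582.50 × 0% = ¥0.00.
Line 2 (M-228, Eriistan, 1,075 kg, ¥72,465.75):
Base rate for M-228 is 16.5%.
M-228 has an FTA preferential rate, but origin Eriistan is not Astania; base rate stands.
Additional duty on M-228 from Eriistan: +27.2%. Applied ad valorem rate: 16.5% + 27.2% = 43.7%.
Duty = ¥72,465.75 × 43.7% = ¥31,667.53.
Total = ¥0.00 + ¥31,667.53 = ¥31,667.53.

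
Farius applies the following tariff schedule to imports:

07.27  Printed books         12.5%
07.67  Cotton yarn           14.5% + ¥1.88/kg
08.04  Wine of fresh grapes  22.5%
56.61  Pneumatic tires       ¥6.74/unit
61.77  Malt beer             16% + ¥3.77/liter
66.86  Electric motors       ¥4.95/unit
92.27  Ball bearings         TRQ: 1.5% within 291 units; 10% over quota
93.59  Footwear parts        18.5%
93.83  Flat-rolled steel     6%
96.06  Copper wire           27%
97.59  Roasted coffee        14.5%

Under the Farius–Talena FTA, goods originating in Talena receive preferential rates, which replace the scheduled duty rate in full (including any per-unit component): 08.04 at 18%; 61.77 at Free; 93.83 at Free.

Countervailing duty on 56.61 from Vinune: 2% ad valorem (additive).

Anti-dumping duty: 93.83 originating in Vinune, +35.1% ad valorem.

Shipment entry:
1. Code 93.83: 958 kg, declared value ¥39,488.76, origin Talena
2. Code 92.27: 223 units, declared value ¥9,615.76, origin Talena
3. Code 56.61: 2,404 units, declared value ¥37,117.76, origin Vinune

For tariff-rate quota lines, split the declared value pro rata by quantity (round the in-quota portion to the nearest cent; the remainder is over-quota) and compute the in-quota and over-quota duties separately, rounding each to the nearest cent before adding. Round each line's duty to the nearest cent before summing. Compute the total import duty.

¥17,089.56

Line 1 (93.83, Talena, 958 kg, ¥39,488.76):
Base rate for 93.83 is 6%.
Origin Talena qualifies under the Farius–Talena agreement and 93.83 is covered: preferential rate Free applies instead.
The additional-duty order on 93.83 targets Vinune, not Talena; it does not apply.
Duty = ¥39,488.76 × 0% = ¥0.00.
Line 2 (92.27, Talena, 223 units, ¥9,615.76):
Code 92.27 is under a tariff-rate quota (threshold 291 units). Quantity 223 units is within the quota, so the in-quota rate 1.5% applies to the full value.
Duty = ¥9,615.76 × 1.5% = ¥144.24.
Line 3 (56.61, Vinune, 2,404 units, ¥37,117.76):
Base rate for 56.61 is ¥6.74/unit.
Additional duty on 56.61 from Vinune: +2% ad valorem. Applied ad valorem rate = 2%.
Duty = ¥37,117.76 × 2% + 2,404 × ¥6.74 = ¥16,945.32.
Total = ¥0.00 + ¥144.24 + ¥16,945.32 = ¥17,089.56.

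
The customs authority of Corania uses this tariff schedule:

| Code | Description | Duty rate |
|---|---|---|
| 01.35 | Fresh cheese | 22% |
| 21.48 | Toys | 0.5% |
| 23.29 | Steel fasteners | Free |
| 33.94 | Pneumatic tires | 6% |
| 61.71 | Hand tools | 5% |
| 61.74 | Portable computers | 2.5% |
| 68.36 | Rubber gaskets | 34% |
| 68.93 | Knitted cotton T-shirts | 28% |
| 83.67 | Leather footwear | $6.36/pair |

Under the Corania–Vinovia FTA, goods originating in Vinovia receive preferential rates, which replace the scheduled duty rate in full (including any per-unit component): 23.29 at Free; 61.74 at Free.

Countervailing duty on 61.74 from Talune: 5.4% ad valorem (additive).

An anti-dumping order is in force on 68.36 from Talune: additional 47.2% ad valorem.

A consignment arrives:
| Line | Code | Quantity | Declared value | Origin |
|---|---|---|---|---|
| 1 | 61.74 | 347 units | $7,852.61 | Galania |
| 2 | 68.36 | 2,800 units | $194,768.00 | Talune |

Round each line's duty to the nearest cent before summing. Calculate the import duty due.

Line 1 (61.74, Galania, 347 units, $7,852.61):
Base rate for 61.74 is 2.5%.
61.74 has an FTA preferential rate, but origin Galania is not Vinovia; base rate stands.
The additional-duty order on 61.74 targets Talune, not Galania; it does not apply.
Duty = $7,852.61 × 2.5% = $196.32.
Line 2 (68.36, Talune, 2,800 units, $194,768.00):
Base rate for 68.36 is 34%.
Additional duty on 68.36 from Talune: +47.2%. Applied ad valorem rate: 34% + 47.2% = 81.2%.
Duty = $194,768.00 × 81.2% = $158,151.62.
Total = $196.32 + $158,151.62 = $158,347.94.

$158,347.94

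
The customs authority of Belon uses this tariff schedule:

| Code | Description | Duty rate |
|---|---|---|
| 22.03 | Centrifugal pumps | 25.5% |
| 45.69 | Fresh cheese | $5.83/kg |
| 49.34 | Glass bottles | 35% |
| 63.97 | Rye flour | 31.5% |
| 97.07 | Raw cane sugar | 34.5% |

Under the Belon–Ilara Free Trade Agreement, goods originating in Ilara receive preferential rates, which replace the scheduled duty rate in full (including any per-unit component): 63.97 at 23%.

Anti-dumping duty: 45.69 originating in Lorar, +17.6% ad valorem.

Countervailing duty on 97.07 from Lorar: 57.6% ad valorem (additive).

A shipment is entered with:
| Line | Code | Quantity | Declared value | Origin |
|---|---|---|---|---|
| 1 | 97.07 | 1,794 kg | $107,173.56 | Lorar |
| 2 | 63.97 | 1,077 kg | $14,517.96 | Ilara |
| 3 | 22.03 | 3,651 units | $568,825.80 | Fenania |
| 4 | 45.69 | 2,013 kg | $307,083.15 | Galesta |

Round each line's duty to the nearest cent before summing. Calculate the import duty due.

Line 1 (97.07, Lorar, 1,794 kg, $107,173.56):
Base rate for 97.07 is 34.5%.
Additional duty on 97.07 from Lorar: +57.6%. Applied ad valorem rate: 34.5% + 57.6% = 92.1%.
Duty = $107,173.56 × 92.1% = $98,706.85.
Line 2 (63.97, Ilara, 1,077 kg, $14,517.96):
Base rate for 63.97 is 31.5%.
Origin Ilara qualifies under the Belon–Ilara agreement and 63.97 is covered: preferential rate 23% applies instead.
Duty = $14,517.96 × 23% = $3,339.13.
Line 3 (22.03, Fenania, 3,651 units, $568,825.80):
Base rate for 22.03 is 25.5%.
Duty = $568,825.80 × 25.5% = $145,050.58.
Line 4 (45.69, Galesta, 2,013 kg, $307,083.15):
Base rate for 45.69 is $5.83/kg.
The additional-duty order on 45.69 targets Lorar, not Galesta; it does not apply.
Duty = 2,013 × $5.83 = $11,735.79.
Total = $98,706.85 + $3,339.13 + $145,050.58 + $11,735.79 = $258,832.35.

$258,832.35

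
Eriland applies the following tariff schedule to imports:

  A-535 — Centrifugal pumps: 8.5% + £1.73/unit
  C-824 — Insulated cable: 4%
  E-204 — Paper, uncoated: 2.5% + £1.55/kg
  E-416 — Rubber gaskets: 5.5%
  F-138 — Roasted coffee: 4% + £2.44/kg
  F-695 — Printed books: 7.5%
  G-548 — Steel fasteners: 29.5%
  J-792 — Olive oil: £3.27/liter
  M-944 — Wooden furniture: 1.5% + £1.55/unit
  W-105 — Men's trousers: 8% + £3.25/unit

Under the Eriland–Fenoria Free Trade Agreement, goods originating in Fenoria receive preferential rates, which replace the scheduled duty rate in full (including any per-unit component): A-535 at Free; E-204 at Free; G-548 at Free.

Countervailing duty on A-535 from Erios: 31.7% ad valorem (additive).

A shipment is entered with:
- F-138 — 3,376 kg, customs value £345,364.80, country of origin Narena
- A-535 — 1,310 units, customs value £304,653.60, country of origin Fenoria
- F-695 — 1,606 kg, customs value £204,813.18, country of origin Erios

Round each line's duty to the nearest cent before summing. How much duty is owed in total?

£37,413.02

Line 1 (F-138, Narena, 3,376 kg, £345,364.80):
Base rate for F-138 is 4% + £2.44/kg.
Duty = £345,364.80 × 4% + 3,376 × £2.44 = £22,052.03.
Line 2 (A-535, Fenoria, 1,310 units, £304,653.60):
Base rate for A-535 is 8.5% + £1.73/unit.
Origin Fenoria qualifies under the Eriland–Fenoria agreement and A-535 is covered: preferential rate Free applies instead.
The additional-duty order on A-535 targets Erios, not Fenoria; it does not apply.
Duty = £304,653.60 × 0% = £0.00.
Line 3 (F-695, Erios, 1,606 kg, £204,813.18):
Base rate for F-695 is 7.5%.
Duty = £204,813.18 × 7.5% = £15,360.99.
Total = £22,052.03 + £0.00 + £15,360.99 = £37,413.02.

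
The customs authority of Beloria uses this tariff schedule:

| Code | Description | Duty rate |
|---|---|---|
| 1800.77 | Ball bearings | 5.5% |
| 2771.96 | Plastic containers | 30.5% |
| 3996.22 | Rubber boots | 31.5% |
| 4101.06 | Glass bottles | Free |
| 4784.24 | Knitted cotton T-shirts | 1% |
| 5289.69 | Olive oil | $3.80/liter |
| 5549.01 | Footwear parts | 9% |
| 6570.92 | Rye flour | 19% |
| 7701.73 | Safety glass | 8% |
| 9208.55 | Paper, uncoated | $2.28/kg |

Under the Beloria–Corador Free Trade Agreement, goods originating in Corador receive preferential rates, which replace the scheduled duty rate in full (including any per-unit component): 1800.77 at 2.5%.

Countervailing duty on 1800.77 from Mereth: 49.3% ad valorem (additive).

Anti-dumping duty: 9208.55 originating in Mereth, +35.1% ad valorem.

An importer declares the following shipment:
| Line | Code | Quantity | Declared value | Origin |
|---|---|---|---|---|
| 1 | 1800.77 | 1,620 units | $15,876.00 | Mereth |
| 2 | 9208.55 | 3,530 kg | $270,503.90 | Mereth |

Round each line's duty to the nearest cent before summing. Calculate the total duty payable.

$111,695.32

Line 1 (1800.77, Mereth, 1,620 units, $15,876.00):
Base rate for 1800.77 is 5.5%.
1800.77 has an FTA preferential rate, but origin Mereth is not Corador; base rate stands.
Additional duty on 1800.77 from Mereth: +49.3%. Applied ad valorem rate: 5.5% + 49.3% = 54.8%.
Duty = $15,876.00 × 54.8% = $8,700.05.
Line 2 (9208.55, Mereth, 3,530 kg, $270,503.90):
Base rate for 9208.55 is $2.28/kg.
Additional duty on 9208.55 from Mereth: +35.1% ad valorem. Applied ad valorem rate = 35.1%.
Duty = $270,503.90 × 35.1% + 3,530 × $2.28 = $102,995.27.
Total = $8,700.05 + $102,995.27 = $111,695.32.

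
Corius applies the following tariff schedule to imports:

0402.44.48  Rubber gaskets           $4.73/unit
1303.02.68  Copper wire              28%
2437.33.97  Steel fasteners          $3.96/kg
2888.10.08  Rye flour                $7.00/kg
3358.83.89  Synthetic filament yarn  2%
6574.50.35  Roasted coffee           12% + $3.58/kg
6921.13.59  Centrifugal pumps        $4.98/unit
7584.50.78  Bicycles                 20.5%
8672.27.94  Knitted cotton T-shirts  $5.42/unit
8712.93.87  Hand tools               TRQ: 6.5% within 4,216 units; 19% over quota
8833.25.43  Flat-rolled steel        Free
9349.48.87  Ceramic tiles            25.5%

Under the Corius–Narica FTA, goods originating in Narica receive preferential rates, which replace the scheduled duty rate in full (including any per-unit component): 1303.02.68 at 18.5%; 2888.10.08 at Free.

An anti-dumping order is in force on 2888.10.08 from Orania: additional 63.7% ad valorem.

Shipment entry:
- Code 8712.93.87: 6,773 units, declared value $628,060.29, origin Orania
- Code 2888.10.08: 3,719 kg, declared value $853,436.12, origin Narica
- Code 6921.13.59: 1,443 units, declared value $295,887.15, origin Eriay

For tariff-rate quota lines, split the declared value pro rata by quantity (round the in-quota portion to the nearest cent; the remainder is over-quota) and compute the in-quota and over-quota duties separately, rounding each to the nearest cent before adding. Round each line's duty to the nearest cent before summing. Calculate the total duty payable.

$77,648.89

Line 1 (8712.93.87, Orania, 6,773 units, $628,060.29):
Code 8712.93.87 is under a tariff-rate quota (threshold 4,216 units). In-quota: 4,216 units at 6.5%; over-quota: 2,557 units at 19%.
Pro-rata value split: in-quota = $628,060.29 × 4,216/6,773 = $390,949.68; over-quota = $628,060.29 − $390,949.68 = $237,110.61.
In-quota duty = $390,949.68 × 6.5% = $25,411.73. Over-quota duty = $237,110.61 × 19% = $45,051.02.
Line duty = $25,411.73 + $45,051.02 = $70,462.75.
Line 2 (2888.10.08, Narica, 3,719 kg, $853,436.12):
Base rate for 2888.10.08 is $7.00/kg.
Origin Narica qualifies under the Corius–Narica agreement and 2888.10.08 is covered: preferential rate Free applies instead.
The additional-duty order on 2888.10.08 targets Orania, not Narica; it does not apply.
Duty = $853,436.12 × 0% = $0.00.
Line 3 (6921.13.59, Eriay, 1,443 units, $295,887.15):
Base rate for 6921.13.59 is $4.98/unit.
Duty = 1,443 × $4.98 = $7,186.14.
Total = $70,462.75 + $0.00 + $7,186.14 = $77,648.89.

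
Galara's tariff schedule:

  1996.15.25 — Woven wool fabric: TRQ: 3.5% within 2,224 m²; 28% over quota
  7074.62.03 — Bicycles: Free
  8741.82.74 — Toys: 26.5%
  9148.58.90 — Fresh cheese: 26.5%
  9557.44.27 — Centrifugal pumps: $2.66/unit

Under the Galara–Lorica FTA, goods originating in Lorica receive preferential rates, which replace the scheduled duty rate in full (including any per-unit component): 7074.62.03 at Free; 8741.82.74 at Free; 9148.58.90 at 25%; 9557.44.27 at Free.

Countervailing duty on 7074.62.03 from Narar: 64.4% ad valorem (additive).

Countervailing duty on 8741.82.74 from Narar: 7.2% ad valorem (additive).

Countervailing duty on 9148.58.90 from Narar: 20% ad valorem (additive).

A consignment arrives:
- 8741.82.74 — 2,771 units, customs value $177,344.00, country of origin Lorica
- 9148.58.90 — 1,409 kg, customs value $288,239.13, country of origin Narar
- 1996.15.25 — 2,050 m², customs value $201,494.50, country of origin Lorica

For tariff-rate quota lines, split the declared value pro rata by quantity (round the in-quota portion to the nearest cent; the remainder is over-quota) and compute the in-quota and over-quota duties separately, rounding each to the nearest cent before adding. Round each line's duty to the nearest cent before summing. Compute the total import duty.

Line 1 (8741.82.74, Lorica, 2,771 units, $177,344.00):
Base rate for 8741.82.74 is 26.5%.
Origin Lorica qualifies under the Galara–Lorica agreement and 8741.82.74 is covered: preferential rate Free applies instead.
The additional-duty order on 8741.82.74 targets Narar, not Lorica; it does not apply.
Duty = $177,344.00 × 0% = $0.00.
Line 2 (9148.58.90, Narar, 1,409 kg, $288,239.13):
Base rate for 9148.58.90 is 26.5%.
9148.58.90 has an FTA preferential rate, but origin Narar is not Lorica; base rate stands.
Additional duty on 9148.58.90 from Narar: +20%. Applied ad valorem rate: 26.5% + 20% = 46.5%.
Duty = $288,239.13 × 46.5% = $134,031.20.
Line 3 (1996.15.25, Lorica, 2,050 m², $201,494.50):
Code 1996.15.25 is under a tariff-rate quota (threshold 2,224 m²). Quantity 2,050 m² is within the quota, so the in-quota rate 3.5% applies to the full value.
Duty = $201,494.50 × 3.5% = $7,052.31.
Total = $0.00 + $134,031.20 + $7,052.31 = $141,083.51.

$141,083.51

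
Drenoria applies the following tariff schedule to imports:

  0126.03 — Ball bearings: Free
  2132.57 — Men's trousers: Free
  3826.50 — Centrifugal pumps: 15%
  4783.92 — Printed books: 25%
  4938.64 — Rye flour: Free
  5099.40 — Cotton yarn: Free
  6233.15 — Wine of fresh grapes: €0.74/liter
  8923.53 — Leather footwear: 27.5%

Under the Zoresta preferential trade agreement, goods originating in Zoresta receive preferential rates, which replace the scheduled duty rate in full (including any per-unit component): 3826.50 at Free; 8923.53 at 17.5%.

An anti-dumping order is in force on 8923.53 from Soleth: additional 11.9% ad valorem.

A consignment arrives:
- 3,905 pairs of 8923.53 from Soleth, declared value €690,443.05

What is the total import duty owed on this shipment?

€272,034.56

Line 1 (8923.53, Soleth, 3,905 pairs, €690,443.05):
Base rate for 8923.53 is 27.5%.
8923.53 has an FTA preferential rate, but origin Soleth is not Zoresta; base rate stands.
Additional duty on 8923.53 from Soleth: +11.9%. Applied ad valorem rate: 27.5% + 11.9% = 39.4%.
Duty = €690,443.05 × 39.4% = €272,034.56.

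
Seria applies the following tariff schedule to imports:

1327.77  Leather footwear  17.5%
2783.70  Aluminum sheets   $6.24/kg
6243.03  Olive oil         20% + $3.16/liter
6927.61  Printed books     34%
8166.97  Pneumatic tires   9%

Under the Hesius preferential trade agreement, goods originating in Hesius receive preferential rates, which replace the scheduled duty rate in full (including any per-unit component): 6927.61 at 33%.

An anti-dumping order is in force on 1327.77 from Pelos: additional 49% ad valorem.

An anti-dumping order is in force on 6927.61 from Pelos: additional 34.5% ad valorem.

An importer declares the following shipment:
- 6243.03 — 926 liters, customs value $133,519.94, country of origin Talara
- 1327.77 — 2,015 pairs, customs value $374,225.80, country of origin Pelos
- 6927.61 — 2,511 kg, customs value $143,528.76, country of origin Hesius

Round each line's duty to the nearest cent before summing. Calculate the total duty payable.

$325,854.80

Line 1 (6243.03, Talara, 926 liters, $133,519.94):
Base rate for 6243.03 is 20% + $3.16/liter.
Duty = $133,519.94 × 20% + 926 × $3.16 = $29,630.15.
Line 2 (1327.77, Pelos, 2,015 pairs, $374,225.80):
Base rate for 1327.77 is 17.5%.
Additional duty on 1327.77 from Pelos: +49%. Applied ad valorem rate: 17.5% + 49% = 66.5%.
Duty = $374,225.80 × 66.5% = $248,860.16.
Line 3 (6927.61, Hesius, 2,511 kg, $143,528.76):
Base rate for 6927.61 is 34%.
Origin Hesius qualifies under the Seria–Hesius agreement and 6927.61 is covered: preferential rate 33% applies instead.
The additional-duty order on 6927.61 targets Pelos, not Hesius; it does not apply.
Duty = $143,528.76 × 33% = $47,364.49.
Total = $29,630.15 + $248,860.16 + $47,364.49 = $325,854.80.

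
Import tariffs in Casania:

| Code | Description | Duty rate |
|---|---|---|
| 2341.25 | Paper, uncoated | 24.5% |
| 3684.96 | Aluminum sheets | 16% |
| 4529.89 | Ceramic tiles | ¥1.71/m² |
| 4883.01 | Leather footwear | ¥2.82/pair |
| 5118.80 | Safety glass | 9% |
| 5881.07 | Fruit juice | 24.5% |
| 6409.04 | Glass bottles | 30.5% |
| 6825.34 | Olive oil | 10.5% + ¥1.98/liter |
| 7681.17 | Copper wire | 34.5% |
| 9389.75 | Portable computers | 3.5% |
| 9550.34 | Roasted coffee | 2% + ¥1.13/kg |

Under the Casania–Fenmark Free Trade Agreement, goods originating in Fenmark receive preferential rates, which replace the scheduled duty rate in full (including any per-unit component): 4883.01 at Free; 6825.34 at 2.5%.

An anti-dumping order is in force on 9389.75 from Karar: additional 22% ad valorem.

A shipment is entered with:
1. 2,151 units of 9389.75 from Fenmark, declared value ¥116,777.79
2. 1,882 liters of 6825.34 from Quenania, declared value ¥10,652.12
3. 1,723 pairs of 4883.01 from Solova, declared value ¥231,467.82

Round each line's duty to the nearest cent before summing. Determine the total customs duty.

Line 1 (9389.75, Fenmark, 2,151 units, ¥116,777.79):
Base rate for 9389.75 is 3.5%.
Origin Fenmark is the FTA partner but 9389.75 is not on the preference list; base rate stands.
The additional-duty order on 9389.75 targets Karar, not Fenmark; it does not apply.
Duty = ¥116,777.79 × 3.5% = ¥4,087.22.
Line 2 (6825.34, Quenania, 1,882 liters, ¥10,652.12):
Base rate for 6825.34 is 10.5% + ¥1.98/liter.
6825.34 has an FTA preferential rate, but origin Quenania is not Fenmark; base rate stands.
Duty = ¥10,652.12 × 10.5% + 1,882 × ¥1.98 = ¥4,844.83.
Line 3 (4883.01, Solova, 1,723 pairs, ¥231,467.82):
Base rate for 4883.01 is ¥2.82/pair.
4883.01 has an FTA preferential rate, but origin Solova is not Fenmark; base rate stands.
Duty = 1,723 × ¥2.82 = ¥4,858.86.
Total = ¥4,087.22 + ¥4,844.83 + ¥4,858.86 = ¥13,790.91.

¥13,790.91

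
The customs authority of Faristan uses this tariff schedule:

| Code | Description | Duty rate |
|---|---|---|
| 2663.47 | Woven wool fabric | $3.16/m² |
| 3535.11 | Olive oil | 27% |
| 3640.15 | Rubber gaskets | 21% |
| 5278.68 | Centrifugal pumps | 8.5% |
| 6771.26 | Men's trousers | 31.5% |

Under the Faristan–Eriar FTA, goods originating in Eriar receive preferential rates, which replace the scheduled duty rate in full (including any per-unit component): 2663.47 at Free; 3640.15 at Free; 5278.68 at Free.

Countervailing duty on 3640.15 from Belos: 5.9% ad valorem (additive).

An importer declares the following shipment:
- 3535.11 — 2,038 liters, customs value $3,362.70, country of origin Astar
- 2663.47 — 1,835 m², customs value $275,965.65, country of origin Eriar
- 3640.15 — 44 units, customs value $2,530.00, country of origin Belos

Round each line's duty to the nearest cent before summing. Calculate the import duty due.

$1,588.50

Line 1 (3535.11, Astar, 2,038 liters, $3,362.70):
Base rate for 3535.11 is 27%.
Duty = $3,362.70 × 27% = $907.93.
Line 2 (2663.47, Eriar, 1,835 m², $275,965.65):
Base rate for 2663.47 is $3.16/m².
Origin Eriar qualifies under the Faristan–Eriar agreement and 2663.47 is covered: preferential rate Free applies instead.
Duty = $275,965.65 × 0% = $0.00.
Line 3 (3640.15, Belos, 44 units, $2,530.00):
Base rate for 3640.15 is 21%.
3640.15 has an FTA preferential rate, but origin Belos is not Eriar; base rate stands.
Additional duty on 3640.15 from Belos: +5.9%. Applied ad valorem rate: 21% + 5.9% = 26.9%.
Duty = $2,530.00 × 26.9% = $680.57.
Total = $907.93 + $0.00 + $680.57 = $1,588.50.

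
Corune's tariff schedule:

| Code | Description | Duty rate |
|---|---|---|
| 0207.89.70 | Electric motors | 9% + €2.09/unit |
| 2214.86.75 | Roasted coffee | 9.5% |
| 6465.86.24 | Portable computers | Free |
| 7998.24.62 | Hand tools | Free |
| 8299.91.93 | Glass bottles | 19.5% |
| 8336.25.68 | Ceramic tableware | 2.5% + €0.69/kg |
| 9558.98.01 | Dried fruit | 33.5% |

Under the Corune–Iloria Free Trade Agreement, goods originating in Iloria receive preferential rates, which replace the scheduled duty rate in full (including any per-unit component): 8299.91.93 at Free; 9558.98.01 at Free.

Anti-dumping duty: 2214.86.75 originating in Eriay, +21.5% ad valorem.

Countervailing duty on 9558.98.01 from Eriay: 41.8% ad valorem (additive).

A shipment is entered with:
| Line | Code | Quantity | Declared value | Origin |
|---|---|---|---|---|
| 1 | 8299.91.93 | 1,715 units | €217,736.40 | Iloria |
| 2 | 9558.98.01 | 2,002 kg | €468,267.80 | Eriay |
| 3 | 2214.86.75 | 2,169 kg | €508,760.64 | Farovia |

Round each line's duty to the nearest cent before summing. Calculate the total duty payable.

€400,937.91

Line 1 (8299.91.93, Iloria, 1,715 units, €217,736.40):
Base rate for 8299.91.93 is 19.5%.
Origin Iloria qualifies under the Corune–Iloria agreement and 8299.91.93 is covered: preferential rate Free applies instead.
Duty = €217,736.40 × 0% = €0.00.
Line 2 (9558.98.01, Eriay, 2,002 kg, €468,267.80):
Base rate for 9558.98.01 is 33.5%.
9558.98.01 has an FTA preferential rate, but origin Eriay is not Iloria; base rate stands.
Additional duty on 9558.98.01 from Eriay: +41.8%. Applied ad valorem rate: 33.5% + 41.8% = 75.3%.
Duty = €468,267.80 × 75.3% = €352,605.65.
Line 3 (2214.86.75, Farovia, 2,169 kg, €508,760.64):
Base rate for 2214.86.75 is 9.5%.
The additional-duty order on 2214.86.75 targets Eriay, not Farovia; it does not apply.
Duty = €508,760.64 × 9.5% = €48,332.26.
Total = €0.00 + €352,605.65 + €48,332.26 = €400,937.91.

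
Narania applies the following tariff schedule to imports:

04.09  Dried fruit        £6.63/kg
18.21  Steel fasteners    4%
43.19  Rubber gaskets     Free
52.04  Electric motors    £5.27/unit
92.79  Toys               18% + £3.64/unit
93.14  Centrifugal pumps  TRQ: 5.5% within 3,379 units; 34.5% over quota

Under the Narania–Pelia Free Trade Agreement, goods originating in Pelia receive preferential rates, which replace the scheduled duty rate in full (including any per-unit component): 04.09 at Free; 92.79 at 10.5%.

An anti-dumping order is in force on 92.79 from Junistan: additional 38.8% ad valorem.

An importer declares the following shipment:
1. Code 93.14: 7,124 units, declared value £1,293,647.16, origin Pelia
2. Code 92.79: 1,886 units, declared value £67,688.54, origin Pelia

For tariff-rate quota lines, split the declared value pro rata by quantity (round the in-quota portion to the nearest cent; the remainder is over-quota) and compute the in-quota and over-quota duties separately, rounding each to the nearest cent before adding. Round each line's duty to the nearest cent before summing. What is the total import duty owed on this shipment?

Line 1 (93.14, Pelia, 7,124 units, £1,293,647.16):
Code 93.14 is under a tariff-rate quota (threshold 3,379 units). In-quota: 3,379 units at 5.5%; over-quota: 3,745 units at 34.5%.
Pro-rata value split: in-quota = £1,293,647.16 × 3,379/7,124 = £613,592.61; over-quota = £1,293,647.16 − £613,592.61 = £680,054.55.
In-quota duty = £613,592.61 × 5.5% = £33,747.59. Over-quota duty = £680,054.55 × 34.5% = £234,618.82.
Line duty = £33,747.59 + £234,618.82 = £268,366.41.
Line 2 (92.79, Pelia, 1,886 units, £67,688.54):
Base rate for 92.79 is 18% + £3.64/unit.
Origin Pelia qualifies under the Narania–Pelia agreement and 92.79 is covered: preferential rate 10.5% applies instead.
The additional-duty order on 92.79 targets Junistan, not Pelia; it does not apply.
Duty = £67,688.54 × 10.5% = £7,107.30.
Total = £268,366.41 + £7,107.30 = £275,473.71.

£275,473.71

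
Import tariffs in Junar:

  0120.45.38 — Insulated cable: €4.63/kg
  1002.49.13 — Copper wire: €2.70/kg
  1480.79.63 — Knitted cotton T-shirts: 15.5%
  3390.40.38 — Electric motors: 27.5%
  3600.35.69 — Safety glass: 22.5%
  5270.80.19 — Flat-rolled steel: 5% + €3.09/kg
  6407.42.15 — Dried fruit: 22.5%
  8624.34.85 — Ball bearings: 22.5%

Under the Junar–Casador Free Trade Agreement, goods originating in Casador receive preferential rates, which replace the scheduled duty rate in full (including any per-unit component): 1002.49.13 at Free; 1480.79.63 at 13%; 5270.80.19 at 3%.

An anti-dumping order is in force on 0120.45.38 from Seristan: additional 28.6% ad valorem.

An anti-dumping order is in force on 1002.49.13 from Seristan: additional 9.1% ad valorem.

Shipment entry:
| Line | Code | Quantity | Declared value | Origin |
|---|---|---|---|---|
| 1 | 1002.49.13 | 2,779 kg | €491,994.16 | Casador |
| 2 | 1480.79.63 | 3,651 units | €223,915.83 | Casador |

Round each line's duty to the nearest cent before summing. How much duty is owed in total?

Line 1 (1002.49.13, Casador, 2,779 kg, €491,994.16):
Base rate for 1002.49.13 is €2.70/kg.
Origin Casador qualifies under the Junar–Casador agreement and 1002.49.13 is covered: preferential rate Free applies instead.
The additional-duty order on 1002.49.13 targets Seristan, not Casador; it does not apply.
Duty = €491,994.16 × 0% = €0.00.
Line 2 (1480.79.63, Casador, 3,651 units, €223,915.83):
Base rate for 1480.79.63 is 15.5%.
Origin Casador qualifies under the Junar–Casador agreement and 1480.79.63 is covered: preferential rate 13% applies instead.
Duty = €223,915.83 × 13% = €29,109.06.
Total = €0.00 + €29,109.06 = €29,109.06.

€29,109.06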